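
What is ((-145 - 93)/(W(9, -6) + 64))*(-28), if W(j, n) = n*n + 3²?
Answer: 6664/109 ≈ 61.138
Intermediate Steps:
W(j, n) = 9 + n² (W(j, n) = n² + 9 = 9 + n²)
((-145 - 93)/(W(9, -6) + 64))*(-28) = ((-145 - 93)/((9 + (-6)²) + 64))*(-28) = -238/((9 + 36) + 64)*(-28) = -238/(45 + 64)*(-28) = -238/109*(-28) = 6664/109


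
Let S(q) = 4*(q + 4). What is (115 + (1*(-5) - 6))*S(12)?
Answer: 6656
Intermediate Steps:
S(q) = 16 + 4*q (S(q) = 4*(4 + q) = 16 + 4*q)
(115 + (1*(-5) - 6))*S(12) = (115 + (1*(-5) - 6))*(16 + 4*12) = (115 + (-5 - 6))*(16 + 48) = (115 - 11)*64 = 104*64 = 6656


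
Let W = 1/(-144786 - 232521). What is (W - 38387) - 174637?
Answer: -80375446369/377307 ≈ -2.1302e+5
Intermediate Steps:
W = -1/377307 (W = 1/(-377307) = -1/377307 ≈ -2.6504e-6)
(W - 38387) - 174637 = (-1/377307 - 38387) - 174637 = -14483683810/377307 - 174637 = -80375446369/377307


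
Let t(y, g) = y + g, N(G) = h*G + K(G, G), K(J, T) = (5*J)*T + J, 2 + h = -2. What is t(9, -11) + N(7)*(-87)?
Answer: -19490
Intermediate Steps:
h = -4 (h = -2 - 2 = -4)
K(J, T) = J + 5*J*T (K(J, T) = 5*J*T + J = J + 5*J*T)
N(G) = -4*G + G*(1 + 5*G)
t(y, g) = g + y
t(9, -11) + N(7)*(-87) = (-11 + 9) + (7*(-3 + 5*7))*(-87) = -2 + (7*(-3 + 35))*(-87) = -2 + (7*32)*(-87) = -2 + 224*(-87) = -2 - 19488 = -19490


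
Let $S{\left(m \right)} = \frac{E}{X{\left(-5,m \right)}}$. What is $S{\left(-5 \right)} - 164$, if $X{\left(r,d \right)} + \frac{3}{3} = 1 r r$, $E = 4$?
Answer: $- \frac{983}{6} \approx -163.83$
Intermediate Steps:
$X{\left(r,d \right)} = -1 + r^{2}$ ($X{\left(r,d \right)} = -1 + 1 r r = -1 + r r = -1 + r^{2}$)
$S{\left(m \right)} = \frac{1}{6}$ ($S{\left(m \right)} = \frac{4}{-1 + \left(-5\right)^{2}} = \frac{4}{-1 + 25} = \frac{4}{24} = 4 \cdot \frac{1}{24} = \frac{1}{6}$)
$S{\left(-5 \right)} - 164 = \frac{1}{6} - 164 = - \frac{983}{6}$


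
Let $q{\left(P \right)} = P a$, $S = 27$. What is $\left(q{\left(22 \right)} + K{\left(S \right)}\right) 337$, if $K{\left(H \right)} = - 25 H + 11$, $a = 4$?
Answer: $-194112$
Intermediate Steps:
$K{\left(H \right)} = 11 - 25 H$
$q{\left(P \right)} = 4 P$ ($q{\left(P \right)} = P 4 = 4 P$)
$\left(q{\left(22 \right)} + K{\left(S \right)}\right) 337 = \left(4 \cdot 22 + \left(11 - 675\right)\right) 337 = \left(88 + \left(11 - 675\right)\right) 337 = \left(88 - 664\right) 337 = \left(-576\right) 337 = -194112$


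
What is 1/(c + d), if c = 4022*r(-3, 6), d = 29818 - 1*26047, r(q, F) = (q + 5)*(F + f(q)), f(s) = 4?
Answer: 1/84211 ≈ 1.1875e-5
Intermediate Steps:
r(q, F) = (4 + F)*(5 + q) (r(q, F) = (q + 5)*(F + 4) = (5 + q)*(4 + F) = (4 + F)*(5 + q))
d = 3771 (d = 29818 - 26047 = 3771)
c = 80440 (c = 4022*(20 + 4*(-3) + 5*6 + 6*(-3)) = 4022*(20 - 12 + 30 - 18) = 4022*20 = 80440)
1/(c + d) = 1/(80440 + 3771) = 1/84211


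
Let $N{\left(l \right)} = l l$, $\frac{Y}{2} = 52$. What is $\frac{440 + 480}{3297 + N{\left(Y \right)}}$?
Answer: $\frac{920}{14113} \approx 0.065188$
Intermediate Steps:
$Y = 104$ ($Y = 2 \cdot 52 = 104$)
$N{\left(l \right)} = l^{2}$
$\frac{440 + 480}{3297 + N{\left(Y \right)}} = \frac{440 + 480}{3297 + 104^{2}} = \frac{920}{3297 + 10816} = \frac{920}{14113}$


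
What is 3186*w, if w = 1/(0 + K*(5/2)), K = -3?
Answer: -2124/5 ≈ -424.80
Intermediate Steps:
w = -2/15 (w = 1/(0 - 15/2) = 1/(-15/2) = -2/15 ≈ -0.13333)
3186*w = 3186*(-2/15) = -2124/5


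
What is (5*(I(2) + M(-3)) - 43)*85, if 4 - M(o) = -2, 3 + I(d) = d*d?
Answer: -680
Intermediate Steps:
I(d) = -3 + d² (I(d) = -3 + d*d = -3 + d²)
M(o) = 6 (M(o) = 4 - 1*(-2) = 4 + 2 = 6)
(5*(I(2) + M(-3)) - 43)*85 = (5*((-3 + 2²) + 6) - 43)*85 = (5*((-3 + 4) + 6) - 43)*85 = (5*(1 + 6) - 43)*85 = (5*7 - 43)*85 = (35 - 43)*85 = -8*85 = -680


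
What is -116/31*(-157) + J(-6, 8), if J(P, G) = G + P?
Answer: 18274/31 ≈ 589.48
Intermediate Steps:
-116/31*(-157) + J(-6, 8) = -116/31*(-157) + (8 - 6) = -116*1/31*(-157) + 2 = -116/31*(-157) + 2 = 18212/31 + 2 = 18274/31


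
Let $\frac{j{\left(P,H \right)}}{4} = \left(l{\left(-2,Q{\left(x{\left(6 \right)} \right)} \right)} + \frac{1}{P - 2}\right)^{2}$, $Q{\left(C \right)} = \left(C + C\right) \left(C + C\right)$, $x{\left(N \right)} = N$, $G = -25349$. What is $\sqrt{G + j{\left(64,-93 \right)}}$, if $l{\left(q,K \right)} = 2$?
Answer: $\frac{2 i \sqrt{6086191}}{31} \approx 159.16 i$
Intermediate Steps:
$Q{\left(C \right)} = 4 C^{2}$ ($Q{\left(C \right)} = 2 C 2 C = 4 C^{2}$)
$j{\left(P,H \right)} = 4 \left(2 + \frac{1}{-2 + P}\right)^{2}$ ($j{\left(P,H \right)} = 4 \left(2 + \frac{1}{P - 2}\right)^{2} = 4 \left(2 + \frac{1}{-2 + P}\right)^{2}$)
$\sqrt{G + j{\left(64,-93 \right)}} = \sqrt{-25349 + \frac{4 \left(-3 + 2 \cdot 64\right)^{2}}{\left(-2 + 64\right)^{2}}} = \sqrt{-25349 + \frac{4 \left(-3 + 128\right)^{2}}{3844}} = \sqrt{-25349 + 4 \cdot 125^{2} \cdot \frac{1}{3844}} = \sqrt{-25349 + 4 \cdot 15625 \cdot \frac{1}{3844}} = \sqrt{-25349 + \frac{15625}{961}} = \sqrt{- \frac{24344764}{961}} = \frac{2 i \sqrt{6086191}}{31}$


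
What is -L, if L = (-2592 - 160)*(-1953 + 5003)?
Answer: 8393600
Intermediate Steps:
L = -8393600 (L = -2752*3050 = -8393600)
-L = -1*(-8393600) = 8393600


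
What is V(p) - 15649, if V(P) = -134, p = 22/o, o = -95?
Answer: -15783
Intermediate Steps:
p = -22/95 (p = 22/(-95) = 22*(-1/95) = -22/95 ≈ -0.23158)
V(p) - 15649 = -134 - 15649 = -15783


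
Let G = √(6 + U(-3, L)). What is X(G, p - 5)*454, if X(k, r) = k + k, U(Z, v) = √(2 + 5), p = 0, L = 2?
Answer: 908*√(6 + √7) ≈ 2669.9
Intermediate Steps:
U(Z, v) = √7
G = √(6 + √7) ≈ 2.9404
X(k, r) = 2*k
X(G, p - 5)*454 = (2*√(6 + √7))*454 = 908*√(6 + √7)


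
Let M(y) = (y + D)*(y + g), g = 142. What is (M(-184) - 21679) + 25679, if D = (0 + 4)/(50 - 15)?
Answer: 58616/5 ≈ 11723.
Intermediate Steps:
D = 4/35 ≈ 0.11429
M(y) = (142 + y)*(4/35 + y) (M(y) = (y + 4/35)*(y + 142) = (4/35 + y)*(142 + y) = (142 + y)*(4/35 + y))
(M(-184) - 21679) + 25679 = ((568/35 + (-184)² + (4974/35)*(-184)) - 21679) + 25679 = ((568/35 + 33856 - 915216/35) - 21679) + 25679 = (38616/5 - 21679) + 25679 = -69779/5 + 25679 = 58616/5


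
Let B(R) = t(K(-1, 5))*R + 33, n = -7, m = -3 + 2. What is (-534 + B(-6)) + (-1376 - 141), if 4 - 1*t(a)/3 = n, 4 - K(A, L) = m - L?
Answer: -2216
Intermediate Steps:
m = -1
K(A, L) = 5 + L (K(A, L) = 4 - (-1 - L) = 4 + (1 + L) = 5 + L)
t(a) = 33 (t(a) = 12 - 3*(-7) = 12 + 21 = 33)
B(R) = 33 + 33*R (B(R) = 33*R + 33 = 33 + 33*R)
(-534 + B(-6)) + (-1376 - 141) = (-534 + (33 + 33*(-6))) + (-1376 - 141) = (-534 + (33 - 198)) - 1517 = (-534 - 165) - 1517 = -699 - 1517 = -2216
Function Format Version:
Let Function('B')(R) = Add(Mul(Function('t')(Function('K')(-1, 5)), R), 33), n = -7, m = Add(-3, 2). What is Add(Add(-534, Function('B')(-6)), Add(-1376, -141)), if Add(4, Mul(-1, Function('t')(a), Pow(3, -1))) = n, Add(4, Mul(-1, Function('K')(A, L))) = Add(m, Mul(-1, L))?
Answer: -2216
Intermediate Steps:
m = -1
Function('K')(A, L) = Add(5, L) (Function('K')(A, L) = Add(4, Mul(-1, Add(-1, Mul(-1, L)))) = Add(4, Add(1, L)) = Add(5, L))
Function('t')(a) = 33 (Function('t')(a) = Add(12, Mul(-3, -7)) = Add(12, 21) = 33)
Function('B')(R) = Add(33, Mul(33, R)) (Function('B')(R) = Add(Mul(33, R), 33) = Add(33, Mul(33, R)))
Add(Add(-534, Function('B')(-6)), Add(-1376, -141)) = Add(Add(-534, Add(33, Mul(33, -6))), Add(-1376, -141)) = Add(Add(-534, Add(33, -198)), -1517) = Add(Add(-534, -165), -1517) = Add(-699, -1517) = -2216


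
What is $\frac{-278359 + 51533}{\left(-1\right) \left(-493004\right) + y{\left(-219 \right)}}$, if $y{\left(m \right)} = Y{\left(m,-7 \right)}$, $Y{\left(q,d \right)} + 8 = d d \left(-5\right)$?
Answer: $- \frac{226826}{492751} \approx -0.46033$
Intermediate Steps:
$Y{\left(q,d \right)} = -8 - 5 d^{2}$ ($Y{\left(q,d \right)} = -8 + d d \left(-5\right) = -8 + d^{2} \left(-5\right) = -8 - 5 d^{2}$)
$y{\left(m \right)} = -253$ ($y{\left(m \right)} = -8 - 5 \left(-7\right)^{2} = -8 - 245 = -253$)
$\frac{-278359 + 51533}{\left(-1\right) \left(-493004\right) + y{\left(-219 \right)}} = \frac{-278359 + 51533}{\left(-1\right) \left(-493004\right) - 253} = - \frac{226826}{493004 - 253} = - \frac{226826}{492751}$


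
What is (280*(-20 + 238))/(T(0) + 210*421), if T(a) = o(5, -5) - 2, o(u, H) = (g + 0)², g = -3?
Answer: 8720/12631 ≈ 0.69036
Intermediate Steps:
o(u, H) = 9 (o(u, H) = (-3 + 0)² = (-3)² = 9)
T(a) = 7 (T(a) = 9 - 2 = 7)
(280*(-20 + 238))/(T(0) + 210*421) = (280*(-20 + 238))/(7 + 210*421) = (280*218)/(7 + 88410) = 61040/88417 = 61040*(1/88417) = 8720/12631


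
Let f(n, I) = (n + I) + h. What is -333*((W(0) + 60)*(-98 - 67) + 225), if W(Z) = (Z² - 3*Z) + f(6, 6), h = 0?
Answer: 3881115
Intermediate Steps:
f(n, I) = I + n (f(n, I) = (n + I) + 0 = (I + n) + 0 = I + n)
W(Z) = 12 + Z² - 3*Z (W(Z) = (Z² - 3*Z) + (6 + 6) = (Z² - 3*Z) + 12 = 12 + Z² - 3*Z)
-333*((W(0) + 60)*(-98 - 67) + 225) = -333*(((12 + 0² - 3*0) + 60)*(-98 - 67) + 225) = -333*(((12 + 0 + 0) + 60)*(-165) + 225) = -333*((12 + 60)*(-165) + 225) = -333*(72*(-165) + 225) = -333*(-11880 + 225) = -333*(-11655) = 3881115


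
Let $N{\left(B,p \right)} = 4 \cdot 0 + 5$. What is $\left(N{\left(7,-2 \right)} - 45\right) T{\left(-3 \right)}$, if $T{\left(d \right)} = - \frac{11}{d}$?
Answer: $- \frac{440}{3} \approx -146.67$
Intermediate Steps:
$N{\left(B,p \right)} = 5$ ($N{\left(B,p \right)} = 0 + 5 = 5$)
$\left(N{\left(7,-2 \right)} - 45\right) T{\left(-3 \right)} = \left(5 - 45\right) \left(- \frac{11}{-3}\right) = - 40 \left(\left(-11\right) \left(- \frac{1}{3}\right)\right) = \left(-40\right) \frac{11}{3} = - \frac{440}{3}$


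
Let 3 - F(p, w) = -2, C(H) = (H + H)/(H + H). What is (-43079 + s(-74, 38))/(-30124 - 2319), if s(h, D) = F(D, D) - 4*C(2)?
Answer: 43078/32443 ≈ 1.3278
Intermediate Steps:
C(H) = 1 (C(H) = (2*H)/((2*H)) = (2*H)*(1/(2*H)) = 1)
F(p, w) = 5 (F(p, w) = 3 - 1*(-2) = 3 + 2 = 5)
s(h, D) = 1 (s(h, D) = 5 - 4*1 = 5 - 4 = 1)
(-43079 + s(-74, 38))/(-30124 - 2319) = (-43079 + 1)/(-30124 - 2319) = -43078/(-32443) = -43078*(-1/32443) = 43078/32443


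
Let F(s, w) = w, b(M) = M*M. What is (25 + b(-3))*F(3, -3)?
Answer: -102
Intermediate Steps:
b(M) = M**2
(25 + b(-3))*F(3, -3) = (25 + (-3)**2)*(-3) = (25 + 9)*(-3) = 34*(-3) = -102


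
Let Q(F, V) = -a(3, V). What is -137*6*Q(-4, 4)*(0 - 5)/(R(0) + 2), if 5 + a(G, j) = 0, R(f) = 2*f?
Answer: 10275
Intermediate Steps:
a(G, j) = -5 (a(G, j) = -5 + 0 = -5)
Q(F, V) = 5 (Q(F, V) = -1*(-5) = 5)
-137*6*Q(-4, 4)*(0 - 5)/(R(0) + 2) = -137*6*5*(0 - 5)/(2*0 + 2) = -4110*(-5/(0 + 2)) = -4110*(-5/2) = -4110*(-5*½) = -4110*(-5)/2 = -137*(-75) = 10275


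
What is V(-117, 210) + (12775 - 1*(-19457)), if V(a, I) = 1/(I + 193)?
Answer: 12989497/403 ≈ 32232.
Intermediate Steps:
V(a, I) = 1/(193 + I)
V(-117, 210) + (12775 - 1*(-19457)) = 1/(193 + 210) + (12775 - 1*(-19457)) = 1/403 + (12775 + 19457) = 1/403 + 32232 = 12989497/403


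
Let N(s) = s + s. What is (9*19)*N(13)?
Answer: 4446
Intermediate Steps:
N(s) = 2*s
(9*19)*N(13) = (9*19)*(2*13) = 171*26 = 4446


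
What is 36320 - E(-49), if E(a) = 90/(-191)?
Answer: 6937210/191 ≈ 36321.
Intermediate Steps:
E(a) = -90/191 (E(a) = 90*(-1/191) = -90/191)
36320 - E(-49) = 36320 - 1*(-90/191) = 36320 + 90/191 = 6937210/191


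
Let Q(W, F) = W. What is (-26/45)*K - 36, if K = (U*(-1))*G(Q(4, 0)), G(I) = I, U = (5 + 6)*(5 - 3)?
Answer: 668/45 ≈ 14.844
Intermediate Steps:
U = 22 (U = 11*2 = 22)
K = -88 (K = (22*(-1))*4 = -22*4 = -88)
(-26/45)*K - 36 = -26/45*(-88) - 36 = 2288/45 - 36 = 668/45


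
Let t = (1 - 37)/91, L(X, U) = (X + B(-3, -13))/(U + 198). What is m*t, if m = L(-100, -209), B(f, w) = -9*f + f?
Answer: -2736/1001 ≈ -2.7333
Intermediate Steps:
B(f, w) = -8*f
L(X, U) = (24 + X)/(198 + U) (L(X, U) = (X - 8*(-3))/(U + 198) = (X + 24)/(198 + U) = (24 + X)/(198 + U))
m = 76/11 (m = (24 - 100)/(198 - 209) = -76/(-11) = -1/11*(-76) = 76/11 ≈ 6.9091)
t = -36/91 (t = -36*1/91 = -36/91 ≈ -0.39560)
m*t = (76/11)*(-36/91) = -2736/1001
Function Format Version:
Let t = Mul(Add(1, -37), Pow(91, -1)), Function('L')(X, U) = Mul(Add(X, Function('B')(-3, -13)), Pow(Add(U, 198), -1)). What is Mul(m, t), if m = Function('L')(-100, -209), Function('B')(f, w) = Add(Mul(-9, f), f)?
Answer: Rational(-2736, 1001) ≈ -2.7333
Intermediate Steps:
Function('B')(f, w) = Mul(-8, f)
Function('L')(X, U) = Mul(Pow(Add(198, U), -1), Add(24, X)) (Function('L')(X, U) = Mul(Add(X, Mul(-8, -3)), Pow(Add(U, 198), -1)) = Mul(Add(X, 24), Pow(Add(198, U), -1)) = Mul(Add(24, X), Pow(Add(198, U), -1)) = Mul(Pow(Add(198, U), -1), Add(24, X)))
m = Rational(76, 11) (m = Mul(Pow(Add(198, -209), -1), Add(24, -100)) = Mul(Pow(-11, -1), -76) = Mul(Rational(-1, 11), -76) = Rational(76, 11) ≈ 6.9091)
t = Rational(-36, 91) (t = Mul(-36, Rational(1, 91)) = Rational(-36, 91) ≈ -0.39560)
Mul(m, t) = Mul(Rational(76, 11), Rational(-36, 91)) = Rational(-2736, 1001)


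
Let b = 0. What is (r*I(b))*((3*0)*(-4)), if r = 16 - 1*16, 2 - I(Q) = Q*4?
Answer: 0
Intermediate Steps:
I(Q) = 2 - 4*Q (I(Q) = 2 - Q*4 = 2 - 4*Q)
r = 0 (r = 16 - 16 = 0)
(r*I(b))*((3*0)*(-4)) = (0*(2 - 4*0))*((3*0)*(-4)) = (0*(2 + 0))*(0*(-4)) = (0*2)*0 = 0*0 = 0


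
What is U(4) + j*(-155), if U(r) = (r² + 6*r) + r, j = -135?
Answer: 20969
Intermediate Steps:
U(r) = r² + 7*r
U(4) + j*(-155) = 4*(7 + 4) - 135*(-155) = 4*11 + 20925 = 44 + 20925 = 20969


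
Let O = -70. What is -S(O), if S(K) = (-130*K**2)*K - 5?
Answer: -44589995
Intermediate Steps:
S(K) = -5 - 130*K**3 (S(K) = -130*K**3 - 5 = -5 - 130*K**3)
-S(O) = -(-5 - 130*(-70)**3) = -(-5 - 130*(-343000)) = -(-5 + 44590000) = -1*44589995 = -44589995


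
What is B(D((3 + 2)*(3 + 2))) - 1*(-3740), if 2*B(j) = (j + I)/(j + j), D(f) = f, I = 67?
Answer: 93523/25 ≈ 3740.9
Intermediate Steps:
B(j) = (67 + j)/(4*j) (B(j) = ((j + 67)/(j + j))/2 = ((67 + j)/((2*j)))/2 = ((67 + j)*(1/(2*j)))/2 = ((67 + j)/(2*j))/2 = (67 + j)/(4*j))
B(D((3 + 2)*(3 + 2))) - 1*(-3740) = (67 + (3 + 2)*(3 + 2))/(4*(((3 + 2)*(3 + 2)))) - 1*(-3740) = (67 + 5*5)/(4*((5*5))) + 3740 = (¼)*(67 + 25)/25 + 3740 = (¼)*(1/25)*92 + 3740 = 23/25 + 3740 = 93523/25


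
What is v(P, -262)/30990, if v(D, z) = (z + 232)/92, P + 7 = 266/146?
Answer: -1/95036 ≈ -1.0522e-5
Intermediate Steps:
P = -378/73 (P = -7 + 266/146 = -7 + 266*(1/146) = -7 + 133/73 = -378/73 ≈ -5.1781)
v(D, z) = 58/23 + z/92 (v(D, z) = (232 + z)*(1/92) = 58/23 + z/92)
v(P, -262)/30990 = (58/23 + (1/92)*(-262))/30990 = (58/23 - 131/46)*(1/30990) = -15/46*1/30990 = -1/95036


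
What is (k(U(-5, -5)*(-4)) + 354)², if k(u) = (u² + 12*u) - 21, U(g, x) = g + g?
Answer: 5822569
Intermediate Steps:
U(g, x) = 2*g
k(u) = -21 + u² + 12*u
(k(U(-5, -5)*(-4)) + 354)² = ((-21 + ((2*(-5))*(-4))² + 12*((2*(-5))*(-4))) + 354)² = ((-21 + (-10*(-4))² + 12*(-10*(-4))) + 354)² = ((-21 + 40² + 12*40) + 354)² = ((-21 + 1600 + 480) + 354)² = (2059 + 354)² = 2413² = 5822569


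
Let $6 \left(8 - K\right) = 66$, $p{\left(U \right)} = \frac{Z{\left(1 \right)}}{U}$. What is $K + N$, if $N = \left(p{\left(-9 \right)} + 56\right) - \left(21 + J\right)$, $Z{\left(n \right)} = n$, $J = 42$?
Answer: $- \frac{91}{9} \approx -10.111$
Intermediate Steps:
$p{\left(U \right)} = \frac{1}{U}$ ($p{\left(U \right)} = 1 \frac{1}{U} = \frac{1}{U}$)
$K = -3$ ($K = 8 - 11 = -3$)
$N = - \frac{64}{9}$ ($N = \left(\frac{1}{-9} + 56\right) - 63 = \left(- \frac{1}{9} + 56\right) - 63 = \frac{503}{9} - 63 = - \frac{64}{9} \approx -7.1111$)
$K + N = -3 - \frac{64}{9} = - \frac{91}{9}$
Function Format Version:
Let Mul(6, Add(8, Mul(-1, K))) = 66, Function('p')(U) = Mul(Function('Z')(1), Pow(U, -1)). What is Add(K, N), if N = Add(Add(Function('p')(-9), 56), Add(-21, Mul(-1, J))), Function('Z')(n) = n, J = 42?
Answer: Rational(-91, 9) ≈ -10.111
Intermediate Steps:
Function('p')(U) = Pow(U, -1) (Function('p')(U) = Mul(1, Pow(U, -1)) = Pow(U, -1))
K = -3 (K = Add(8, Mul(Rational(-1, 6), 66)) = Add(8, -11) = -3)
N = Rational(-64, 9) (N = Add(Add(Pow(-9, -1), 56), Add(-21, Mul(-1, 42))) = Add(Add(Rational(-1, 9), 56), Add(-21, -42)) = Add(Rational(503, 9), -63) = Rational(-64, 9) ≈ -7.1111)
Add(K, N) = Add(-3, Rational(-64, 9)) = Rational(-91, 9)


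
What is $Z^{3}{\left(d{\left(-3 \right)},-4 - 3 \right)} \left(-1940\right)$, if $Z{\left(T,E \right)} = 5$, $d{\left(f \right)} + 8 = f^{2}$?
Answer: $-242500$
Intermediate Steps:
$d{\left(f \right)} = -8 + f^{2}$
$Z^{3}{\left(d{\left(-3 \right)},-4 - 3 \right)} \left(-1940\right) = 5^{3} \left(-1940\right) = 125 \left(-1940\right) = -242500$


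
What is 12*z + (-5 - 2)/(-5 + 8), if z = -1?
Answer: -43/3 ≈ -14.333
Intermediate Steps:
12*z + (-5 - 2)/(-5 + 8) = 12*(-1) + (-5 - 2)/(-5 + 8) = -12 - 7/3 = -43/3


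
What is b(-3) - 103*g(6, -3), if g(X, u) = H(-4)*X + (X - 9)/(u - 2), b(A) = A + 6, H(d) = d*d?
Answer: -49734/5 ≈ -9946.8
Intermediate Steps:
H(d) = d**2
b(A) = 6 + A
g(X, u) = 16*X + (-9 + X)/(-2 + u) (g(X, u) = (-4)**2*X + (X - 9)/(u - 2) = 16*X + (-9 + X)/(-2 + u))
b(-3) - 103*g(6, -3) = (6 - 3) - 103*(-9 - 31*6 + 16*6*(-3))/(-2 - 3) = 3 - 103*(-9 - 186 - 288)/(-5) = 3 - (-103)*(-483)/5 = 3 - 103*483/5 = 3 - 49749/5 = -49734/5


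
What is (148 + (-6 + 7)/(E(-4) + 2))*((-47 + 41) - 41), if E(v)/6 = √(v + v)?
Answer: 141*(-592*√2 + 99*I)/(2*(-I + 6*√2)) ≈ -6956.3 + 2.7316*I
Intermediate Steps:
E(v) = 6*√2*√v (E(v) = 6*√(v + v) = 6*√(2*v) = 6*(√2*√v) = 6*√2*√v)
(148 + (-6 + 7)/(E(-4) + 2))*((-47 + 41) - 41) = (148 + (-6 + 7)/(6*√2*√(-4) + 2))*((-47 + 41) - 41) = (148 + 1/(6*√2*(2*I) + 2))*(-6 - 41) = (148 + 1/(12*I*√2 + 2))*(-47) = (148 + 1/(2 + 12*I*√2))*(-47) = -6956 - 47/(2 + 12*I*√2)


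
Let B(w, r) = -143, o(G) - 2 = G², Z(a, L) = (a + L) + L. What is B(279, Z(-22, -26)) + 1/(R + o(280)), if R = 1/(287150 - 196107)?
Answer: -1020727228998/7137953287 ≈ -143.00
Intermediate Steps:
Z(a, L) = a + 2*L (Z(a, L) = (L + a) + L = a + 2*L)
o(G) = 2 + G²
R = 1/91043 ≈ 1.0984e-5
B(279, Z(-22, -26)) + 1/(R + o(280)) = -143 + 1/(1/91043 + (2 + 280²)) = -143 + 1/(1/91043 + (2 + 78400)) = -143 + 1/(1/91043 + 78402) = -143 + 1/(7137953287/91043) = -143 + 91043/7137953287 = -1020727228998/7137953287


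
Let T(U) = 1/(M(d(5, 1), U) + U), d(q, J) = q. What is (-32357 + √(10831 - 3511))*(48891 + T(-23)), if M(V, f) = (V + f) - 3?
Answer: -69606475471/44 + 2151203*√1830/22 ≈ -1.5778e+9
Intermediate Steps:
M(V, f) = -3 + V + f
T(U) = 1/(2 + 2*U) (T(U) = 1/((-3 + 5 + U) + U) = 1/((2 + U) + U) = 1/(2 + 2*U))
(-32357 + √(10831 - 3511))*(48891 + T(-23)) = (-32357 + √(10831 - 3511))*(48891 + 1/(2*(1 - 23))) = (-32357 + √7320)*(48891 + (½)/(-22)) = (-32357 + 2*√1830)*(48891 + (½)*(-1/22)) = (-32357 + 2*√1830)*(48891 - 1/44) = (-32357 + 2*√1830)*(2151203/44) = -69606475471/44 + 2151203*√1830/22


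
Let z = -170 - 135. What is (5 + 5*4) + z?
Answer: -280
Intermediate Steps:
z = -305
(5 + 5*4) + z = (5 + 5*4) - 305 = (5 + 20) - 305 = 25 - 305 = -280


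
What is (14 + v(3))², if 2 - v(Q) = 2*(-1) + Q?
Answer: 225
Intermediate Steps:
v(Q) = 4 - Q (v(Q) = 2 - (2*(-1) + Q) = 2 - (-2 + Q) = 2 + (2 - Q) = 4 - Q)
(14 + v(3))² = (14 + (4 - 1*3))² = (14 + (4 - 3))² = (14 + 1)² = 15² = 225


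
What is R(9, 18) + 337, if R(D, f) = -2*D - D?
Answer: 310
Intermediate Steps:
R(D, f) = -3*D
R(9, 18) + 337 = -3*9 + 337 = -27 + 337 = 310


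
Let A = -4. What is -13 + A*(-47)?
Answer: 175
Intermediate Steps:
-13 + A*(-47) = -13 - 4*(-47) = -13 + 188 = 175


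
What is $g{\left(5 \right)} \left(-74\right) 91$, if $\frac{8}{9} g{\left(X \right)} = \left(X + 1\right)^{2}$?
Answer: $-272727$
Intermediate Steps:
$g{\left(X \right)} = \frac{9 \left(1 + X\right)^{2}}{8}$ ($g{\left(X \right)} = \frac{9 \left(X + 1\right)^{2}}{8} = \frac{9 \left(1 + X\right)^{2}}{8}$)
$g{\left(5 \right)} \left(-74\right) 91 = \frac{9 \left(1 + 5\right)^{2}}{8} \left(-74\right) 91 = \frac{9 \cdot 6^{2}}{8} \left(-74\right) 91 = \frac{9}{8} \cdot 36 \left(-74\right) 91 = \frac{81}{2} \left(-74\right) 91 = \left(-2997\right) 91 = -272727$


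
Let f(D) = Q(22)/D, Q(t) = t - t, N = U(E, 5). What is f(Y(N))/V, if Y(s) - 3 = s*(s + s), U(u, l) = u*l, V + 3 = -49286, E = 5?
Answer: 0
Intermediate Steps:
V = -49289 (V = -3 - 49286 = -49289)
U(u, l) = l*u
N = 25 (N = 5*5 = 25)
Q(t) = 0
Y(s) = 3 + 2*s² (Y(s) = 3 + s*(s + s) = 3 + s*(2*s) = 3 + 2*s²)
f(D) = 0 (f(D) = 0/D = 0)
f(Y(N))/V = 0/(-49289) = 0*(-1/49289) = 0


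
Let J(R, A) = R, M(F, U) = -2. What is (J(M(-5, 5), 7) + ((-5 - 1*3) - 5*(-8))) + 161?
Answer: 191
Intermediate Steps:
(J(M(-5, 5), 7) + ((-5 - 1*3) - 5*(-8))) + 161 = (-2 + ((-5 - 1*3) - 5*(-8))) + 161 = (-2 + ((-5 - 3) + 40)) + 161 = (-2 + (-8 + 40)) + 161 = (-2 + 32) + 161 = 30 + 161 = 191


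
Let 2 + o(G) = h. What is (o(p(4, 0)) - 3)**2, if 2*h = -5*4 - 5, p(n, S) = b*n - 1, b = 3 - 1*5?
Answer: 1225/4 ≈ 306.25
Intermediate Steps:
b = -2 (b = 3 - 5 = -2)
p(n, S) = -1 - 2*n (p(n, S) = -2*n - 1 = -1 - 2*n)
h = -25/2 (h = (-5*4 - 5)/2 = (-20 - 5)/2 = (1/2)*(-25) = -25/2 ≈ -12.500)
o(G) = -29/2 (o(G) = -2 - 25/2 = -29/2)
(o(p(4, 0)) - 3)**2 = (-29/2 - 3)**2 = (-35/2)**2 = 1225/4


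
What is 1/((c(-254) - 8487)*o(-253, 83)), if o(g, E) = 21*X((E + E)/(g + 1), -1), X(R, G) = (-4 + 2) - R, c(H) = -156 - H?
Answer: 6/1417741 ≈ 4.2321e-6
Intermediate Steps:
X(R, G) = -2 - R
o(g, E) = -42 - 42*E/(1 + g) (o(g, E) = 21*(-2 - (E + E)/(g + 1)) = 21*(-2 - 2*E/(1 + g)) = -42 - 42*E/(1 + g))
1/((c(-254) - 8487)*o(-253, 83)) = 1/(((-156 - 1*(-254)) - 8487)*((42*(-1 - 1*83 - 1*(-253))/(1 - 253)))) = 1/(((-156 + 254) - 8487)*((42*(-1 - 83 + 253)/(-252)))) = 1/((98 - 8487)*((42*(-1/252)*169))) = 1/((-8389)*(-169/6)) = -1/8389*(-6/169) = 6/1417741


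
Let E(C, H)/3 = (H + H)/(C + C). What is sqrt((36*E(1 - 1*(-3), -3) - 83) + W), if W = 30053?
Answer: 27*sqrt(41) ≈ 172.88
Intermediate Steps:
E(C, H) = 3*H/C (E(C, H) = 3*((H + H)/(C + C)) = 3*((2*H)/((2*C))) = 3*((2*H)*(1/(2*C))) = 3*(H/C) = 3*H/C)
sqrt((36*E(1 - 1*(-3), -3) - 83) + W) = sqrt((36*(3*(-3)/(1 - 1*(-3))) - 83) + 30053) = sqrt((36*(3*(-3)/(1 + 3)) - 83) + 30053) = sqrt((36*(3*(-3)/4) - 83) + 30053) = sqrt((36*(3*(-3)*(1/4)) - 83) + 30053) = sqrt((36*(-9/4) - 83) + 30053) = sqrt((-81 - 83) + 30053) = sqrt(-164 + 30053) = sqrt(29889) = 27*sqrt(41)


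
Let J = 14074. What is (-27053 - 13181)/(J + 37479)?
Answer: -40234/51553 ≈ -0.78044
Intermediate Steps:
(-27053 - 13181)/(J + 37479) = (-27053 - 13181)/(14074 + 37479) = -40234/51553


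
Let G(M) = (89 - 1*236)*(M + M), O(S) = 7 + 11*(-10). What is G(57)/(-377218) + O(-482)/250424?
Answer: 2078875969/47232220216 ≈ 0.044014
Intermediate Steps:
O(S) = -103 (O(S) = 7 - 110 = -103)
G(M) = -294*M (G(M) = (89 - 236)*(2*M) = -294*M)
G(57)/(-377218) + O(-482)/250424 = -294*57/(-377218) - 103/250424 = -16758*(-1/377218) - 103*1/250424 = 8379/188609 - 103/250424 = 2078875969/47232220216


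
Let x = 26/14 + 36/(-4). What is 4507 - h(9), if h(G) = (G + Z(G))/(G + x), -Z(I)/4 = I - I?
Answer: 58528/13 ≈ 4502.2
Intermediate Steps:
Z(I) = 0 (Z(I) = -4*(I - I) = -4*0 = 0)
x = -50/7 (x = 26*(1/14) + 36*(-1/4) = 13/7 - 9 = -50/7 ≈ -7.1429)
h(G) = G/(-50/7 + G) (h(G) = (G + 0)/(G - 50/7) = G/(-50/7 + G))
4507 - h(9) = 4507 - 7*9/(-50 + 7*9) = 4507 - 7*9/(-50 + 63) = 4507 - 7*9/13 = 4507 - 1*63/13 = 4507 - 63/13 = 58528/13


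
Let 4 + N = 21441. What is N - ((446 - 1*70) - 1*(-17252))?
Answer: 3809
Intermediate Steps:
N = 21437 (N = -4 + 21441 = 21437)
N - ((446 - 1*70) - 1*(-17252)) = 21437 - ((446 - 1*70) - 1*(-17252)) = 21437 - ((446 - 70) + 17252) = 21437 - (376 + 17252) = 21437 - 1*17628 = 21437 - 17628 = 3809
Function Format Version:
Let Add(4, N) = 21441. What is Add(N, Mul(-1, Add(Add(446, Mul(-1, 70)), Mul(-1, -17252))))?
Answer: 3809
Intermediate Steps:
N = 21437 (N = Add(-4, 21441) = 21437)
Add(N, Mul(-1, Add(Add(446, Mul(-1, 70)), Mul(-1, -17252)))) = Add(21437, Mul(-1, Add(Add(446, Mul(-1, 70)), Mul(-1, -17252)))) = Add(21437, Mul(-1, Add(Add(446, -70), 17252))) = Add(21437, Mul(-1, Add(376, 17252))) = Add(21437, Mul(-1, 17628)) = Add(21437, -17628) = 3809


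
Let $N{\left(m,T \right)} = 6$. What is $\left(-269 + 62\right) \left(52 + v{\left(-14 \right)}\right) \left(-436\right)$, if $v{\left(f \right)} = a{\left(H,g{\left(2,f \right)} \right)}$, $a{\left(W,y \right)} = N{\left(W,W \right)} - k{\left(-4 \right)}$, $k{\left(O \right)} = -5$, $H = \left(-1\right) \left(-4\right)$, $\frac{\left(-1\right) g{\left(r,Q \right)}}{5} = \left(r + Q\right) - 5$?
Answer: $5685876$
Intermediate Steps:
$g{\left(r,Q \right)} = 25 - 5 Q - 5 r$ ($g{\left(r,Q \right)} = - 5 \left(\left(r + Q\right) - 5\right) = - 5 \left(\left(Q + r\right) - 5\right) = - 5 \left(-5 + Q + r\right) = 25 - 5 Q - 5 r$)
$H = 4$
$a{\left(W,y \right)} = 11$ ($a{\left(W,y \right)} = 6 - -5 = 6 + 5 = 11$)
$v{\left(f \right)} = 11$
$\left(-269 + 62\right) \left(52 + v{\left(-14 \right)}\right) \left(-436\right) = \left(-269 + 62\right) \left(52 + 11\right) \left(-436\right) = \left(-207\right) 63 \left(-436\right) = \left(-13041\right) \left(-436\right) = 5685876$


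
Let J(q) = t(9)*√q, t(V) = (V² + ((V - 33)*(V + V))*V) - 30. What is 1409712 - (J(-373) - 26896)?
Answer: 1436608 + 3837*I*√373 ≈ 1.4366e+6 + 74105.0*I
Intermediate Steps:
t(V) = -30 + V² + 2*V²*(-33 + V) (t(V) = (V² + ((-33 + V)*(2*V))*V) - 30 = (V² + (2*V*(-33 + V))*V) - 30 = (V² + 2*V²*(-33 + V)) - 30 = -30 + V² + 2*V²*(-33 + V))
J(q) = -3837*√q (J(q) = (-30 - 65*9² + 2*9³)*√q = (-30 - 65*81 + 2*729)*√q = (-30 - 5265 + 1458)*√q = -3837*√q)
1409712 - (J(-373) - 26896) = 1409712 - (-3837*I*√373 - 26896) = 1409712 - (-26896 - 3837*I*√373) = 1409712 + (26896 + 3837*I*√373) = 1436608 + 3837*I*√373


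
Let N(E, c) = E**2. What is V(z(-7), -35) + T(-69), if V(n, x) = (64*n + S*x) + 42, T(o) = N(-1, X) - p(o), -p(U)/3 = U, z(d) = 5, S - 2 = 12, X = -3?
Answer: -334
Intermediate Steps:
S = 14 (S = 2 + 12 = 14)
p(U) = -3*U
T(o) = 1 + 3*o (T(o) = (-1)**2 - (-3)*o = 1 + 3*o)
V(n, x) = 42 + 14*x + 64*n (V(n, x) = (64*n + 14*x) + 42 = (14*x + 64*n) + 42 = 42 + 14*x + 64*n)
V(z(-7), -35) + T(-69) = (42 + 14*(-35) + 64*5) + (1 + 3*(-69)) = (42 - 490 + 320) + (1 - 207) = -128 - 206 = -334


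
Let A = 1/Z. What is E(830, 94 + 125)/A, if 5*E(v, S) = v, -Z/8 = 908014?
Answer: -1205842592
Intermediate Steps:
Z = -7264112 (Z = -8*908014 = -7264112)
E(v, S) = v/5
A = -1/7264112 (A = 1/(-7264112) = -1/7264112 ≈ -1.3766e-7)
E(830, 94 + 125)/A = ((⅕)*830)/(-1/7264112) = 166*(-7264112) = -1205842592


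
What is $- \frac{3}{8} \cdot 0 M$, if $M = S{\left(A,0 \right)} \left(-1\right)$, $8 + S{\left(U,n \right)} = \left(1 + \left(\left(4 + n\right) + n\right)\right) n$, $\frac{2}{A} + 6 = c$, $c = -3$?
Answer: $0$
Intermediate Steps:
$A = - \frac{2}{9}$ ($A = \frac{2}{-6 - 3} = \frac{2}{-9} = 2 \left(- \frac{1}{9}\right) = - \frac{2}{9} \approx -0.22222$)
$S{\left(U,n \right)} = -8 + n \left(5 + 2 n\right)$ ($S{\left(U,n \right)} = -8 + \left(1 + \left(\left(4 + n\right) + n\right)\right) n = -8 + \left(1 + \left(4 + 2 n\right)\right) n = -8 + \left(5 + 2 n\right) n = -8 + n \left(5 + 2 n\right)$)
$M = 8$ ($M = \left(-8 + 2 \cdot 0^{2} + 5 \cdot 0\right) \left(-1\right) = \left(-8 + 2 \cdot 0 + 0\right) \left(-1\right) = \left(-8 + 0 + 0\right) \left(-1\right) = \left(-8\right) \left(-1\right) = 8$)
$- \frac{3}{8} \cdot 0 M = - \frac{3}{8} \cdot 0 \cdot 8 = \left(-3\right) \frac{1}{8} \cdot 0 \cdot 8 = \left(- \frac{3}{8}\right) 0 \cdot 8 = 0 \cdot 8 = 0$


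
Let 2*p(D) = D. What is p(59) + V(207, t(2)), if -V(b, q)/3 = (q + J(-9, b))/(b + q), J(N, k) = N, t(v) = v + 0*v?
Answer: 12373/418 ≈ 29.600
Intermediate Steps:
t(v) = v (t(v) = v + 0 = v)
V(b, q) = -3*(-9 + q)/(b + q) (V(b, q) = -3*(q - 9)/(b + q) = -3*(-9 + q)/(b + q))
p(D) = D/2
p(59) + V(207, t(2)) = (½)*59 + 3*(9 - 1*2)/(207 + 2) = 59/2 + 3*(9 - 2)/209 = 59/2 + 3*(1/209)*7 = 59/2 + 21/209 = 12373/418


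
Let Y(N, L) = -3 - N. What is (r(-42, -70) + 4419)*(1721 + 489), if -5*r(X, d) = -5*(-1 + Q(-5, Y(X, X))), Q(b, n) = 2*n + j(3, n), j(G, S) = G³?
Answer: 9995830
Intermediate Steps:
Q(b, n) = 27 + 2*n (Q(b, n) = 2*n + 3³ = 2*n + 27 = 27 + 2*n)
r(X, d) = 20 - 2*X (r(X, d) = -(-1)*(-1 + (27 + 2*(-3 - X))) = -(-1)*(-1 + (27 + (-6 - 2*X))) = -(-1)*(-1 + (21 - 2*X)) = -(-1)*(20 - 2*X) = -(-100 + 10*X)/5 = 20 - 2*X)
(r(-42, -70) + 4419)*(1721 + 489) = ((20 - 2*(-42)) + 4419)*(1721 + 489) = ((20 + 84) + 4419)*2210 = (104 + 4419)*2210 = 4523*2210 = 9995830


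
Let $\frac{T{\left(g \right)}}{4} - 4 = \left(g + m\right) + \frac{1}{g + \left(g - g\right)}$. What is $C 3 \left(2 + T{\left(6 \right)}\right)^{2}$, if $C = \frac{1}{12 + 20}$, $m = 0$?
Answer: $\frac{512}{3} \approx 170.67$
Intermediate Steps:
$C = \frac{1}{32} \approx 0.03125$
$T{\left(g \right)} = 16 + 4 g + \frac{4}{g}$ ($T{\left(g \right)} = 16 + 4 \left(\left(g + 0\right) + \frac{1}{g + \left(g - g\right)}\right) = 16 + 4 \left(g + \frac{1}{g + 0}\right) = 16 + 4 \left(g + \frac{1}{g}\right) = 16 + \left(4 g + \frac{4}{g}\right) = 16 + 4 g + \frac{4}{g}$)
$C 3 \left(2 + T{\left(6 \right)}\right)^{2} = \frac{3 \left(2 + \left(16 + 4 \cdot 6 + \frac{4}{6}\right)\right)^{2}}{32} = \frac{3 \left(2 + \left(16 + 24 + 4 \cdot \frac{1}{6}\right)\right)^{2}}{32} = \frac{3 \left(2 + \left(16 + 24 + \frac{2}{3}\right)\right)^{2}}{32} = \frac{3 \left(2 + \frac{122}{3}\right)^{2}}{32} = \frac{3 \left(\frac{128}{3}\right)^{2}}{32} = \frac{3 \cdot \frac{16384}{9}}{32} = \frac{1}{32} \cdot \frac{16384}{3} = \frac{512}{3}$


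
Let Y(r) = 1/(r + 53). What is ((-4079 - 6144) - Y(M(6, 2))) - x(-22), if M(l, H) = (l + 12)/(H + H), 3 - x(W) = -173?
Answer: -1195887/115 ≈ -10399.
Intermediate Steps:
x(W) = 176 (x(W) = 3 - 1*(-173) = 3 + 173 = 176)
M(l, H) = (12 + l)/(2*H) (M(l, H) = (12 + l)/((2*H)) = (12 + l)*(1/(2*H)) = (12 + l)/(2*H))
Y(r) = 1/(53 + r)
((-4079 - 6144) - Y(M(6, 2))) - x(-22) = ((-4079 - 6144) - 1/(53 + (½)*(12 + 6)/2)) - 1*176 = (-10223 - 1/(53 + (½)*(½)*18)) - 176 = (-10223 - 1/(53 + 9/2)) - 176 = (-10223 - 1/115/2) - 176 = (-10223 - 1*2/115) - 176 = (-10223 - 2/115) - 176 = -1175647/115 - 176 = -1195887/115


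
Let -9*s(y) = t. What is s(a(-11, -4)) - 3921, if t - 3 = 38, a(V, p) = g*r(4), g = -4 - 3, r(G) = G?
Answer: -35330/9 ≈ -3925.6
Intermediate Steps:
g = -7
a(V, p) = -28 (a(V, p) = -7*4 = -28)
t = 41 (t = 3 + 38 = 41)
s(y) = -41/9 (s(y) = -⅑*41 = -41/9)
s(a(-11, -4)) - 3921 = -41/9 - 3921 = -35330/9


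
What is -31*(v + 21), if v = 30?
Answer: -1581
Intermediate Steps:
-31*(v + 21) = -31*(30 + 21) = -31*51 = -1581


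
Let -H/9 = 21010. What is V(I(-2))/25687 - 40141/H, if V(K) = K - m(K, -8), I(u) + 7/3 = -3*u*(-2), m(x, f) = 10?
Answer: 1026500677/4857154830 ≈ 0.21134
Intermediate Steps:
H = -189090 (H = -9*21010 = -189090)
I(u) = -7/3 + 6*u (I(u) = -7/3 - 3*u*(-2) = -7/3 + 6*u)
V(K) = -10 + K (V(K) = K - 1*10 = K - 10 = -10 + K)
V(I(-2))/25687 - 40141/H = (-10 + (-7/3 + 6*(-2)))/25687 - 40141/(-189090) = (-10 + (-7/3 - 12))*(1/25687) - 40141*(-1/189090) = (-10 - 43/3)*(1/25687) + 40141/189090 = -73/3*1/25687 + 40141/189090 = -73/77061 + 40141/189090 = 1026500677/4857154830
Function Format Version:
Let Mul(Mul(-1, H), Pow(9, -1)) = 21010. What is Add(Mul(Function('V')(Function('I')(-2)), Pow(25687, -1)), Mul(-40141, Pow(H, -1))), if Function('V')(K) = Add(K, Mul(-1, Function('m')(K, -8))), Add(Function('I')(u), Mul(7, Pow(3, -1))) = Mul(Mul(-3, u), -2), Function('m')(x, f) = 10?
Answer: Rational(1026500677, 4857154830) ≈ 0.21134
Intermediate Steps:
H = -189090 (H = Mul(-9, 21010) = -189090)
Function('I')(u) = Add(Rational(-7, 3), Mul(6, u)) (Function('I')(u) = Add(Rational(-7, 3), Mul(Mul(-3, u), -2)) = Add(Rational(-7, 3), Mul(6, u)))
Function('V')(K) = Add(-10, K) (Function('V')(K) = Add(K, Mul(-1, 10)) = Add(K, -10) = Add(-10, K))
Add(Mul(Function('V')(Function('I')(-2)), Pow(25687, -1)), Mul(-40141, Pow(H, -1))) = Add(Mul(Add(-10, Add(Rational(-7, 3), Mul(6, -2))), Pow(25687, -1)), Mul(-40141, Pow(-189090, -1))) = Add(Mul(Add(-10, Add(Rational(-7, 3), -12)), Rational(1, 25687)), Mul(-40141, Rational(-1, 189090))) = Add(Mul(Add(-10, Rational(-43, 3)), Rational(1, 25687)), Rational(40141, 189090)) = Add(Mul(Rational(-73, 3), Rational(1, 25687)), Rational(40141, 189090)) = Add(Rational(-73, 77061), Rational(40141, 189090)) = Rational(1026500677, 4857154830)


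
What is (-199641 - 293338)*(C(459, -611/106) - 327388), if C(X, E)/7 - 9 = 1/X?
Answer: 74066233738472/459 ≈ 1.6136e+11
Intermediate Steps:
C(X, E) = 63 + 7/X
(-199641 - 293338)*(C(459, -611/106) - 327388) = (-199641 - 293338)*((63 + 7/459) - 327388) = -492979*((63 + 7*(1/459)) - 327388) = -492979*((63 + 7/459) - 327388) = -492979*(28924/459 - 327388) = -492979*(-150242168/459) = 74066233738472/459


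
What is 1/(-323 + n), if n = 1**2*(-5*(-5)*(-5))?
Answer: -1/448 ≈ -0.0022321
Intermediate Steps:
n = -125 (n = 1*(25*(-5)) = 1*(-125) = -125)
1/(-323 + n) = 1/(-323 - 125) = 1/(-448) = -1/448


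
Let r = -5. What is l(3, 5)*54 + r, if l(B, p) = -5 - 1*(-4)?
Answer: -59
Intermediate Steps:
l(B, p) = -1 (l(B, p) = -5 + 4 = -1)
l(3, 5)*54 + r = -1*54 - 5 = -54 - 5 = -59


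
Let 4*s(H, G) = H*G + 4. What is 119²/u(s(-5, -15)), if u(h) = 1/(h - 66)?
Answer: -2619785/4 ≈ -6.5495e+5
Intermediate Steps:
s(H, G) = 1 + G*H/4 (s(H, G) = (H*G + 4)/4 = (G*H + 4)/4 = (4 + G*H)/4 = 1 + G*H/4)
u(h) = 1/(-66 + h)
119²/u(s(-5, -15)) = 119²/(1/(-66 + (1 + (¼)*(-15)*(-5)))) = 14161/(1/(-66 + (1 + 75/4))) = 14161/(1/(-66 + 79/4)) = 14161/(1/(-185/4)) = 14161/(-4/185) = 14161*(-185/4) = -2619785/4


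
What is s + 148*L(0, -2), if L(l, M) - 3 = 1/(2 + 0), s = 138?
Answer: 656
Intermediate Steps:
L(l, M) = 7/2 (L(l, M) = 3 + 1/(2 + 0) = 3 + 1/2 = 7/2)
s + 148*L(0, -2) = 138 + 148*(7/2) = 138 + 518 = 656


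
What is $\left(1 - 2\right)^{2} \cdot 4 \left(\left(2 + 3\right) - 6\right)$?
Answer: $-4$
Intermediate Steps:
$\left(1 - 2\right)^{2} \cdot 4 \left(\left(2 + 3\right) - 6\right) = \left(-1\right)^{2} \cdot 4 \left(5 - 6\right) = 1 \cdot 4 \left(-1\right) = 1 \left(-4\right) = -4$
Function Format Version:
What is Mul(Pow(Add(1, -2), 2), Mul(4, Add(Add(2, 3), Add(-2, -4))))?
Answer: -4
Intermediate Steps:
Mul(Pow(Add(1, -2), 2), Mul(4, Add(Add(2, 3), Add(-2, -4)))) = Mul(Pow(-1, 2), Mul(4, Add(5, -6))) = Mul(1, Mul(4, -1)) = Mul(1, -4) = -4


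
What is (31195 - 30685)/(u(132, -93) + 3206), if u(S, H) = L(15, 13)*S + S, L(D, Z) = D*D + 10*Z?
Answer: 255/25099 ≈ 0.010160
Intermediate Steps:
L(D, Z) = D² + 10*Z
u(S, H) = 356*S (u(S, H) = (15² + 10*13)*S + S = (225 + 130)*S + S = 355*S + S = 356*S)
(31195 - 30685)/(u(132, -93) + 3206) = (31195 - 30685)/(356*132 + 3206) = 510/(46992 + 3206) = 510/50198 = 510*(1/50198) = 255/25099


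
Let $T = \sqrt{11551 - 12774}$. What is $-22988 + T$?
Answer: $-22988 + i \sqrt{1223} \approx -22988.0 + 34.971 i$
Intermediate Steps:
$T = i \sqrt{1223}$ ($T = \sqrt{-1223} = i \sqrt{1223} \approx 34.971 i$)
$-22988 + T = -22988 + i \sqrt{1223}$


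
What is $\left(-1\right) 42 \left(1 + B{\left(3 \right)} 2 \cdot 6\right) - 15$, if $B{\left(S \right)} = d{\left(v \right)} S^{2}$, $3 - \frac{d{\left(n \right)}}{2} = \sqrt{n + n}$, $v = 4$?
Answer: $-27273 + 18144 \sqrt{2} \approx -1613.5$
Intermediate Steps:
$d{\left(n \right)} = 6 - 2 \sqrt{2} \sqrt{n}$ ($d{\left(n \right)} = 6 - 2 \sqrt{n + n} = 6 - 2 \sqrt{2 n} = 6 - 2 \sqrt{2} \sqrt{n}$)
$B{\left(S \right)} = S^{2} \left(6 - 4 \sqrt{2}\right)$ ($B{\left(S \right)} = \left(6 - 2 \sqrt{2} \sqrt{4}\right) S^{2} = \left(6 - 2 \sqrt{2} \cdot 2\right) S^{2} = \left(6 - 4 \sqrt{2}\right) S^{2} = S^{2} \left(6 - 4 \sqrt{2}\right)$)
$\left(-1\right) 42 \left(1 + B{\left(3 \right)} 2 \cdot 6\right) - 15 = \left(-1\right) 42 \left(1 + 3^{2} \left(6 - 4 \sqrt{2}\right) 2 \cdot 6\right) - 15 = - 42 \left(1 + 9 \left(6 - 4 \sqrt{2}\right) 12\right) - 15 = - 42 \left(1 + \left(54 - 36 \sqrt{2}\right) 12\right) - 15 = - 42 \left(1 + \left(648 - 432 \sqrt{2}\right)\right) - 15 = - 42 \left(649 - 432 \sqrt{2}\right) - 15 = \left(-27258 + 18144 \sqrt{2}\right) - 15 = -27273 + 18144 \sqrt{2}$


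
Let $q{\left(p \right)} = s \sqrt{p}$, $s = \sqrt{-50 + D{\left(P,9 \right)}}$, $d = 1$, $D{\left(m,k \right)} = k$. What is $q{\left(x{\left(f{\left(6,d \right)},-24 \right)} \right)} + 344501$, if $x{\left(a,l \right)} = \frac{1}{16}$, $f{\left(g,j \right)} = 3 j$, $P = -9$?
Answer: $344501 + \frac{i \sqrt{41}}{4} \approx 3.445 \cdot 10^{5} + 1.6008 i$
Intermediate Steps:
$x{\left(a,l \right)} = \frac{1}{16}$
$s = i \sqrt{41}$ ($s = \sqrt{-50 + 9} = \sqrt{-41} = i \sqrt{41} \approx 6.4031 i$)
$q{\left(p \right)} = i \sqrt{41} \sqrt{p}$
$q{\left(x{\left(f{\left(6,d \right)},-24 \right)} \right)} + 344501 = \frac{i \sqrt{41}}{4} + 344501 = 344501 + \frac{i \sqrt{41}}{4}$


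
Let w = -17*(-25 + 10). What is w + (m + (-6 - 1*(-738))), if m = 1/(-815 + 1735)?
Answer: 908041/920 ≈ 987.00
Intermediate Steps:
m = 1/920 ≈ 0.0010870
w = 255 (w = -17*(-15) = 255)
w + (m + (-6 - 1*(-738))) = 255 + (1/920 + (-6 - 1*(-738))) = 255 + (1/920 + (-6 + 738)) = 255 + (1/920 + 732) = 255 + 673441/920 = 908041/920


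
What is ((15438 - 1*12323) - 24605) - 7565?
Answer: -29055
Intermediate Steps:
((15438 - 1*12323) - 24605) - 7565 = ((15438 - 12323) - 24605) - 7565 = (3115 - 24605) - 7565 = -21490 - 7565 = -29055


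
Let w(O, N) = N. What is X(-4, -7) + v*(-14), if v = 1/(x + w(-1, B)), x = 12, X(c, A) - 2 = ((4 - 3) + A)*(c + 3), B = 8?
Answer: 73/10 ≈ 7.3000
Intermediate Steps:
X(c, A) = 2 + (1 + A)*(3 + c) (X(c, A) = 2 + ((4 - 3) + A)*(c + 3) = 2 + (1 + A)*(3 + c))
v = 1/20 (v = 1/(12 + 8) = 1/20 ≈ 0.050000)
X(-4, -7) + v*(-14) = (5 - 4 + 3*(-7) - 7*(-4)) + (1/20)*(-14) = (5 - 4 - 21 + 28) - 7/10 = 8 - 7/10 = 73/10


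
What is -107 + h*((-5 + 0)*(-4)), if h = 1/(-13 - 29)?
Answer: -2257/21 ≈ -107.48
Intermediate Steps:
h = -1/42 (h = 1/(-42) = -1/42 ≈ -0.023810)
-107 + h*((-5 + 0)*(-4)) = -107 - (-5 + 0)*(-4)/42 = -107 - (-5)*(-4)/42 = -107 - 1/42*20 = -107 - 10/21 = -2257/21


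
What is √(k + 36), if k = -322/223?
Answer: √1718438/223 ≈ 5.8784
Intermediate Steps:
k = -322/223 (k = -322*1/223 = -322/223 ≈ -1.4439)
√(k + 36) = √(-322/223 + 36) = √(7706/223) = √1718438/223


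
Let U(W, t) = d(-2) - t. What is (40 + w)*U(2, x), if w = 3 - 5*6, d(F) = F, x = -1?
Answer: -13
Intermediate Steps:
U(W, t) = -2 - t
w = -27 (w = 3 - 30 = -27)
(40 + w)*U(2, x) = (40 - 27)*(-2 - 1*(-1)) = 13*(-2 + 1) = 13*(-1) = -13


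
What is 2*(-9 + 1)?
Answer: -16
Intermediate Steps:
2*(-9 + 1) = 2*(-8) = -16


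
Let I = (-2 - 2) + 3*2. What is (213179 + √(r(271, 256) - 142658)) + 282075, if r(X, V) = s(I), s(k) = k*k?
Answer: 495254 + I*√142654 ≈ 4.9525e+5 + 377.7*I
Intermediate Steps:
I = 2 (I = -4 + 6 = 2)
s(k) = k²
r(X, V) = 4 (r(X, V) = 2² = 4)
(213179 + √(r(271, 256) - 142658)) + 282075 = (213179 + √(4 - 142658)) + 282075 = (213179 + √(-142654)) + 282075 = (213179 + I*√142654) + 282075 = 495254 + I*√142654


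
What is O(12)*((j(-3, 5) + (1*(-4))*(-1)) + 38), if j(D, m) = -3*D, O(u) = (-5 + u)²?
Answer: 2499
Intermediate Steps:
O(12)*((j(-3, 5) + (1*(-4))*(-1)) + 38) = (-5 + 12)²*((-3*(-3) + (1*(-4))*(-1)) + 38) = 7²*((9 - 4*(-1)) + 38) = 49*((9 + 4) + 38) = 49*(13 + 38) = 49*51 = 2499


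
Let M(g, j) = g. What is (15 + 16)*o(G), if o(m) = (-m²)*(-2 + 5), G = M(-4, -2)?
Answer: -1488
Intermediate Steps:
G = -4
o(m) = -3*m² (o(m) = -m²*3 = -3*m²)
(15 + 16)*o(G) = (15 + 16)*(-3*(-4)²) = 31*(-3*16) = 31*(-48) = -1488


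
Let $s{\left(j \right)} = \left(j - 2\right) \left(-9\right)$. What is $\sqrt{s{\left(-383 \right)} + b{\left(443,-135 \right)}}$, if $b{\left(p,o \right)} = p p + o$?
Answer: $\sqrt{199579} \approx 446.74$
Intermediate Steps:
$s{\left(j \right)} = 18 - 9 j$ ($s{\left(j \right)} = \left(-2 + j\right) \left(-9\right) = 18 - 9 j$)
$b{\left(p,o \right)} = o + p^{2}$ ($b{\left(p,o \right)} = p^{2} + o = o + p^{2}$)
$\sqrt{s{\left(-383 \right)} + b{\left(443,-135 \right)}} = \sqrt{\left(18 - -3447\right) - \left(135 - 443^{2}\right)} = \sqrt{\left(18 + 3447\right) + \left(-135 + 196249\right)} = \sqrt{3465 + 196114} = \sqrt{199579}$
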